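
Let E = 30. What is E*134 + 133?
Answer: 4153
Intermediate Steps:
E*134 + 133 = 30*134 + 133 = 4020 + 133 = 4153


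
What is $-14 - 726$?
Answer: $-740$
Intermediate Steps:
$-14 - 726 = -740$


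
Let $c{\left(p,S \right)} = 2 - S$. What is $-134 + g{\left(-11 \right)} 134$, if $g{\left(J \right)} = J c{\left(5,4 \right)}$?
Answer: $2814$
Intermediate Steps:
$g{\left(J \right)} = - 2 J$ ($g{\left(J \right)} = J \left(2 - 4\right) = J \left(-2\right) = - 2 J$)
$-134 + g{\left(-11 \right)} 134 = -134 + \left(-2\right) \left(-11\right) 134 = -134 + 22 \cdot 134 = -134 + 2948 = 2814$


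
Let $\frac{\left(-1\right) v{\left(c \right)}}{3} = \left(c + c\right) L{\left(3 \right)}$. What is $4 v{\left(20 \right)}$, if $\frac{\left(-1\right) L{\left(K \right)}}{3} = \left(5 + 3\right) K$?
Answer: $34560$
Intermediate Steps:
$L{\left(K \right)} = - 24 K$ ($L{\left(K \right)} = - 3 \left(5 + 3\right) K = - 3 \cdot 8 K = - 24 K$)
$v{\left(c \right)} = 432 c$ ($v{\left(c \right)} = - 3 \left(c + c\right) \left(\left(-24\right) 3\right) = - 3 \cdot 2 c \left(-72\right) = - 3 \left(- 144 c\right) = 432 c$)
$4 v{\left(20 \right)} = 4 \cdot 432 \cdot 20 = 4 \cdot 8640 = 34560$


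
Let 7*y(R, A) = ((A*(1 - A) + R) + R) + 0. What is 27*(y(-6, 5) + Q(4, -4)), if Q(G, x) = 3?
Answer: -297/7 ≈ -42.429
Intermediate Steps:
y(R, A) = 2*R/7 + A*(1 - A)/7 (y(R, A) = (((A*(1 - A) + R) + R) + 0)/7 = (((R + A*(1 - A)) + R) + 0)/7 = ((2*R + A*(1 - A)) + 0)/7 = (2*R + A*(1 - A))/7 = 2*R/7 + A*(1 - A)/7)
27*(y(-6, 5) + Q(4, -4)) = 27*((-1/7*5**2 + (1/7)*5 + (2/7)*(-6)) + 3) = 27*((-1/7*25 + 5/7 - 12/7) + 3) = 27*((-25/7 + 5/7 - 12/7) + 3) = 27*(-32/7 + 3) = 27*(-11/7) = -297/7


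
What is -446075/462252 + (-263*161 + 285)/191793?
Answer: -1666594557/1407249172 ≈ -1.1843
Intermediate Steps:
-446075/462252 + (-263*161 + 285)/191793 = -446075*1/462252 + (-42343 + 285)*(1/191793) = -63725/66036 - 42058*1/191793 = -63725/66036 - 42058/191793 = -1666594557/1407249172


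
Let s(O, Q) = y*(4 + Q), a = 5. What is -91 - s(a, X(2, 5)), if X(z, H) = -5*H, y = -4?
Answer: -175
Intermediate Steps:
s(O, Q) = -16 - 4*Q (s(O, Q) = -4*(4 + Q) = -16 - 4*Q)
-91 - s(a, X(2, 5)) = -91 - (-16 - (-20)*5) = -91 - (-16 - 4*(-25)) = -91 - (-16 + 100) = -91 - 1*84 = -91 - 84 = -175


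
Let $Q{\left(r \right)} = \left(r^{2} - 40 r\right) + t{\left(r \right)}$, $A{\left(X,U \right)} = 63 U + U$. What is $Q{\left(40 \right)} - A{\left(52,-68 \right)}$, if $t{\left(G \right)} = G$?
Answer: $4392$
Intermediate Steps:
$A{\left(X,U \right)} = 64 U$
$Q{\left(r \right)} = r^{2} - 39 r$ ($Q{\left(r \right)} = \left(r^{2} - 40 r\right) + r = r^{2} - 39 r$)
$Q{\left(40 \right)} - A{\left(52,-68 \right)} = 40 \left(-39 + 40\right) - 64 \left(-68\right) = 40 \cdot 1 - -4352 = 40 + 4352 = 4392$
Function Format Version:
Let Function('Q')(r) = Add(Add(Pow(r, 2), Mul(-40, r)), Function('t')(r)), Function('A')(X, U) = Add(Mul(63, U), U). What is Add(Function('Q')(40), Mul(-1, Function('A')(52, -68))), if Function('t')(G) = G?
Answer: 4392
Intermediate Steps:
Function('A')(X, U) = Mul(64, U)
Function('Q')(r) = Add(Pow(r, 2), Mul(-39, r)) (Function('Q')(r) = Add(Add(Pow(r, 2), Mul(-40, r)), r) = Add(Pow(r, 2), Mul(-39, r)))
Add(Function('Q')(40), Mul(-1, Function('A')(52, -68))) = Add(Mul(40, Add(-39, 40)), Mul(-1, Mul(64, -68))) = Add(Mul(40, 1), Mul(-1, -4352)) = Add(40, 4352) = 4392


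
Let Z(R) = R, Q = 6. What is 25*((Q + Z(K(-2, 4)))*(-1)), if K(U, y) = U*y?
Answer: 50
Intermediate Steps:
25*((Q + Z(K(-2, 4)))*(-1)) = 25*((6 - 2*4)*(-1)) = 25*((6 - 8)*(-1)) = 25*(-2*(-1)) = 25*2 = 50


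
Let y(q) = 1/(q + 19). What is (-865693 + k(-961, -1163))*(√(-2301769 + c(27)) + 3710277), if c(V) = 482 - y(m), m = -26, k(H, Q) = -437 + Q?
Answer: -3217897270161 - 495596*I*√7047691 ≈ -3.2179e+12 - 1.3157e+9*I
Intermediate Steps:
y(q) = 1/(19 + q)
c(V) = 3375/7 (c(V) = 482 - 1/(19 - 26) = 482 - 1/(-7) = 482 - 1*(-⅐) = 482 + ⅐ = 3375/7)
(-865693 + k(-961, -1163))*(√(-2301769 + c(27)) + 3710277) = (-865693 + (-437 - 1163))*(√(-2301769 + 3375/7) + 3710277) = (-865693 - 1600)*(√(-16109008/7) + 3710277) = -867293*(4*I*√7047691/7 + 3710277) = -867293*(3710277 + 4*I*√7047691/7) = -3217897270161 - 495596*I*√7047691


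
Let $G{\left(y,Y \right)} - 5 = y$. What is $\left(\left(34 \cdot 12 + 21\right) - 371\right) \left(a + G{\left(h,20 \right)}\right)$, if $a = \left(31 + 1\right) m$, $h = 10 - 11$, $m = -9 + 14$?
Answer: $9512$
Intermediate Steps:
$m = 5$
$h = -1$ ($h = 10 - 11 = -1$)
$G{\left(y,Y \right)} = 5 + y$
$a = 160$ ($a = \left(31 + 1\right) 5 = 32 \cdot 5 = 160$)
$\left(\left(34 \cdot 12 + 21\right) - 371\right) \left(a + G{\left(h,20 \right)}\right) = \left(\left(34 \cdot 12 + 21\right) - 371\right) \left(160 + \left(5 - 1\right)\right) = \left(\left(408 + 21\right) - 371\right) \left(160 + 4\right) = \left(429 - 371\right) 164 = 58 \cdot 164 = 9512$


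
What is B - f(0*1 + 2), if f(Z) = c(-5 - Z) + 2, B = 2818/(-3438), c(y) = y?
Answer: 7186/1719 ≈ 4.1803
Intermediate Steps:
B = -1409/1719 (B = 2818*(-1/3438) = -1409/1719 ≈ -0.81966)
f(Z) = -3 - Z (f(Z) = (-5 - Z) + 2 = -3 - Z)
B - f(0*1 + 2) = -1409/1719 - (-3 - (0*1 + 2)) = -1409/1719 - (-3 - (0 + 2)) = -1409/1719 - (-3 - 1*2) = -1409/1719 - (-3 - 2) = -1409/1719 - 1*(-5) = -1409/1719 + 5 = 7186/1719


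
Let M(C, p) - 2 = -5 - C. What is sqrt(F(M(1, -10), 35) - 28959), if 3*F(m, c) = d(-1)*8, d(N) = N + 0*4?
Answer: I*sqrt(260655)/3 ≈ 170.18*I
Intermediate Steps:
M(C, p) = -3 - C (M(C, p) = 2 + (-5 - C) = -3 - C)
d(N) = N (d(N) = N + 0 = N)
F(m, c) = -8/3 (F(m, c) = (-1*8)/3 = (1/3)*(-8) = -8/3)
sqrt(F(M(1, -10), 35) - 28959) = sqrt(-8/3 - 28959) = sqrt(-86885/3) = I*sqrt(260655)/3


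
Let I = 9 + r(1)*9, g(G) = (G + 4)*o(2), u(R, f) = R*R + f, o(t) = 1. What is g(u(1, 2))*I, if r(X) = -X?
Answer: 0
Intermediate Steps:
u(R, f) = f + R² (u(R, f) = R² + f = f + R²)
g(G) = 4 + G (g(G) = (G + 4)*1 = (4 + G)*1 = 4 + G)
I = 0 (I = 9 - 1*1*9 = 9 - 1*9 = 9 - 9 = 0)
g(u(1, 2))*I = (4 + (2 + 1²))*0 = (4 + (2 + 1))*0 = (4 + 3)*0 = 7*0 = 0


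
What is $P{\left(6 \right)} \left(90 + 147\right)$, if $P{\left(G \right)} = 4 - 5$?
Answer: $-237$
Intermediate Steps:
$P{\left(G \right)} = -1$
$P{\left(6 \right)} \left(90 + 147\right) = - (90 + 147) = \left(-1\right) 237 = -237$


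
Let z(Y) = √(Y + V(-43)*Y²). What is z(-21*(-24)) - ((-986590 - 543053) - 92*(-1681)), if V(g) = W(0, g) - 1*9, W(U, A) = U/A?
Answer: 1374991 + 6*I*√63490 ≈ 1.375e+6 + 1511.8*I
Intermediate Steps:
V(g) = -9 (V(g) = 0/g - 1*9 = 0 - 9 = -9)
z(Y) = √(Y - 9*Y²)
z(-21*(-24)) - ((-986590 - 543053) - 92*(-1681)) = √((-21*(-24))*(1 - (-189)*(-24))) - ((-986590 - 543053) - 92*(-1681)) = √(504*(1 - 9*504)) - (-1529643 + 154652) = √(504*(1 - 4536)) - 1*(-1374991) = √(504*(-4535)) + 1374991 = √(-2285640) + 1374991 = 6*I*√63490 + 1374991 = 1374991 + 6*I*√63490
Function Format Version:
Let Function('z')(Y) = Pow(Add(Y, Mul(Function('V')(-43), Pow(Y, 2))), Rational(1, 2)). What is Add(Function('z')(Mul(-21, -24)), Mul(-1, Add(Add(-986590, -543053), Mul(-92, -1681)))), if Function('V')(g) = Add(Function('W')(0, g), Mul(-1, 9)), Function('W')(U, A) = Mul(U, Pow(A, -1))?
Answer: Add(1374991, Mul(6, I, Pow(63490, Rational(1, 2)))) ≈ Add(1.3750e+6, Mul(1511.8, I))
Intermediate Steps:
Function('V')(g) = -9 (Function('V')(g) = Add(Mul(0, Pow(g, -1)), Mul(-1, 9)) = Add(0, -9) = -9)
Function('z')(Y) = Pow(Add(Y, Mul(-9, Pow(Y, 2))), Rational(1, 2))
Add(Function('z')(Mul(-21, -24)), Mul(-1, Add(Add(-986590, -543053), Mul(-92, -1681)))) = Add(Pow(Mul(Mul(-21, -24), Add(1, Mul(-9, Mul(-21, -24)))), Rational(1, 2)), Mul(-1, Add(Add(-986590, -543053), Mul(-92, -1681)))) = Add(Pow(Mul(504, Add(1, Mul(-9, 504))), Rational(1, 2)), Mul(-1, Add(-1529643, 154652))) = Add(Pow(Mul(504, Add(1, -4536)), Rational(1, 2)), Mul(-1, -1374991)) = Add(Pow(Mul(504, -4535), Rational(1, 2)), 1374991) = Add(Pow(-2285640, Rational(1, 2)), 1374991) = Add(Mul(6, I, Pow(63490, Rational(1, 2))), 1374991) = Add(1374991, Mul(6, I, Pow(63490, Rational(1, 2))))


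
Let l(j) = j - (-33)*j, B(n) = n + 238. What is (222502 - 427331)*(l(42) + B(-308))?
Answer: -278157782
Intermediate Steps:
B(n) = 238 + n
l(j) = 34*j (l(j) = j + 33*j = 34*j)
(222502 - 427331)*(l(42) + B(-308)) = (222502 - 427331)*(34*42 + (238 - 308)) = -204829*(1428 - 70) = -204829*1358 = -278157782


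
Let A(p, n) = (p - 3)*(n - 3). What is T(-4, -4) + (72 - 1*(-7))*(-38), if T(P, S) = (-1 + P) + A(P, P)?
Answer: -2958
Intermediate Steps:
A(p, n) = (-3 + n)*(-3 + p) (A(p, n) = (-3 + p)*(-3 + n) = (-3 + n)*(-3 + p))
T(P, S) = 8 + P² - 5*P (T(P, S) = (-1 + P) + (9 - 3*P - 3*P + P*P) = (-1 + P) + (9 - 3*P - 3*P + P²) = (-1 + P) + (9 + P² - 6*P) = 8 + P² - 5*P)
T(-4, -4) + (72 - 1*(-7))*(-38) = (8 + (-4)² - 5*(-4)) + (72 - 1*(-7))*(-38) = (8 + 16 + 20) + (72 + 7)*(-38) = 44 + 79*(-38) = 44 - 3002 = -2958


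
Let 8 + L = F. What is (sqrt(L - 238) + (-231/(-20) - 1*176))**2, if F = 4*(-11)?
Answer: 10701521/400 - 3289*I*sqrt(290)/10 ≈ 26754.0 - 5601.0*I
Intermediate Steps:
F = -44
L = -52 (L = -8 - 44 = -52)
(sqrt(L - 238) + (-231/(-20) - 1*176))**2 = (sqrt(-52 - 238) + (-231/(-20) - 1*176))**2 = (sqrt(-290) + (-231*(-1/20) - 176))**2 = (I*sqrt(290) + (231/20 - 176))**2 = (I*sqrt(290) - 3289/20)**2 = (-3289/20 + I*sqrt(290))**2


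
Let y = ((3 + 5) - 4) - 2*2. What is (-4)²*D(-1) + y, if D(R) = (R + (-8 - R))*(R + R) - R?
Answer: 272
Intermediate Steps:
y = 0 (y = (8 - 4) - 4 = 4 - 4 = 0)
D(R) = -17*R (D(R) = -16*R - R = -17*R)
(-4)²*D(-1) + y = (-4)²*(-17*(-1)) + 0 = 16*17 + 0 = 272 + 0 = 272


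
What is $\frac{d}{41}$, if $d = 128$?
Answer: $\frac{128}{41} \approx 3.122$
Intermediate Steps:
$\frac{d}{41} = \frac{128}{41}$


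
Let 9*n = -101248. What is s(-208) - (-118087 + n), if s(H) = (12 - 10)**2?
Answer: 1164067/9 ≈ 1.2934e+5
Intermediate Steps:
n = -101248/9 (n = (1/9)*(-101248) = -101248/9 ≈ -11250.)
s(H) = 4 (s(H) = 2**2 = 4)
s(-208) - (-118087 + n) = 4 - (-118087 - 101248/9) = 4 - 1*(-1164031/9) = 4 + 1164031/9 = 1164067/9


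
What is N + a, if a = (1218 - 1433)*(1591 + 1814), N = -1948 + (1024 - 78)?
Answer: -733077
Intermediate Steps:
N = -1002 (N = -1948 + 946 = -1002)
a = -732075 (a = -215*3405 = -732075)
N + a = -1002 - 732075 = -733077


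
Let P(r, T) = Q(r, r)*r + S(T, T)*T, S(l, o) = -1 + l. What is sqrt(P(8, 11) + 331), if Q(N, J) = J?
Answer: sqrt(505) ≈ 22.472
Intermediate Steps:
P(r, T) = r**2 + T*(-1 + T) (P(r, T) = r*r + (-1 + T)*T = r**2 + T*(-1 + T))
sqrt(P(8, 11) + 331) = sqrt((8**2 + 11*(-1 + 11)) + 331) = sqrt((64 + 11*10) + 331) = sqrt((64 + 110) + 331) = sqrt(174 + 331) = sqrt(505)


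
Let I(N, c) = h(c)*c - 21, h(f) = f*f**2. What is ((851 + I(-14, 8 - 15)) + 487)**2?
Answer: 13823524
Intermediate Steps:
h(f) = f**3
I(N, c) = -21 + c**4 (I(N, c) = c**3*c - 21 = c**4 - 21 = -21 + c**4)
((851 + I(-14, 8 - 15)) + 487)**2 = ((851 + (-21 + (8 - 15)**4)) + 487)**2 = ((851 + (-21 + (-7)**4)) + 487)**2 = ((851 + (-21 + 2401)) + 487)**2 = ((851 + 2380) + 487)**2 = (3231 + 487)**2 = 3718**2 = 13823524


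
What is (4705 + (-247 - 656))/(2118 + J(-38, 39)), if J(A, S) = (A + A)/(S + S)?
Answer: 74139/41282 ≈ 1.7959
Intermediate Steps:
J(A, S) = A/S (J(A, S) = (2*A)/((2*S)) = (2*A)*(1/(2*S)) = A/S)
(4705 + (-247 - 656))/(2118 + J(-38, 39)) = (4705 + (-247 - 656))/(2118 - 38/39) = (4705 - 903)/(2118 - 38*1/39) = 3802/(2118 - 38/39) = 3802/(82564/39) = 3802*(39/82564) = 74139/41282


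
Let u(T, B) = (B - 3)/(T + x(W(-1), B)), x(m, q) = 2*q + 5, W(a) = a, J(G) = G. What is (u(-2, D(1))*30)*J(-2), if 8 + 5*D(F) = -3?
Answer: -1560/7 ≈ -222.86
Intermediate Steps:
D(F) = -11/5 (D(F) = -8/5 + (⅕)*(-3) = -8/5 - ⅗ = -11/5)
x(m, q) = 5 + 2*q
u(T, B) = (-3 + B)/(5 + T + 2*B) (u(T, B) = (B - 3)/(T + (5 + 2*B)) = (-3 + B)/(5 + T + 2*B))
(u(-2, D(1))*30)*J(-2) = (((-3 - 11/5)/(5 - 2 + 2*(-11/5)))*30)*(-2) = ((-26/5/(5 - 2 - 22/5))*30)*(-2) = ((-26/5/(-7/5))*30)*(-2) = (-5/7*(-26/5)*30)*(-2) = ((26/7)*30)*(-2) = (780/7)*(-2) = -1560/7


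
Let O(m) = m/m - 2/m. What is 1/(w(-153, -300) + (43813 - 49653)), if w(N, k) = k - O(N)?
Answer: -153/939575 ≈ -0.00016284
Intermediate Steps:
O(m) = 1 - 2/m
w(N, k) = k - (-2 + N)/N
1/(w(-153, -300) + (43813 - 49653)) = 1/((-1 - 300 + 2/(-153)) + (43813 - 49653)) = 1/((-1 - 300 + 2*(-1/153)) - 5840) = 1/((-1 - 300 - 2/153) - 5840) = 1/(-46055/153 - 5840) = 1/(-939575/153) = -153/939575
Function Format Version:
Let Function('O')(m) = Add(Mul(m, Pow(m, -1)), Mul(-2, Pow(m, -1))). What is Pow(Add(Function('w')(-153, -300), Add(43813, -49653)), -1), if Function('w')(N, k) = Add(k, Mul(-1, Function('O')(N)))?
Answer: Rational(-153, 939575) ≈ -0.00016284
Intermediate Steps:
Function('O')(m) = Add(1, Mul(-2, Pow(m, -1)))
Function('w')(N, k) = Add(k, Mul(-1, Pow(N, -1), Add(-2, N))) (Function('w')(N, k) = Add(k, Mul(-1, Mul(Pow(N, -1), Add(-2, N)))) = Add(k, Mul(-1, Pow(N, -1), Add(-2, N))))
Pow(Add(Function('w')(-153, -300), Add(43813, -49653)), -1) = Pow(Add(Add(-1, -300, Mul(2, Pow(-153, -1))), Add(43813, -49653)), -1) = Pow(Add(Add(-1, -300, Mul(2, Rational(-1, 153))), -5840), -1) = Pow(Add(Add(-1, -300, Rational(-2, 153)), -5840), -1) = Pow(Add(Rational(-46055, 153), -5840), -1) = Pow(Rational(-939575, 153), -1) = Rational(-153, 939575)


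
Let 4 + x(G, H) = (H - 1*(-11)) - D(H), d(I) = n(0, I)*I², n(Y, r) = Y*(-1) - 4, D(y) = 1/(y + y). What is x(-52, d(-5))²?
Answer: 345922801/40000 ≈ 8648.1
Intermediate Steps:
D(y) = 1/(2*y)
n(Y, r) = -4 - Y (n(Y, r) = -Y - 4 = -4 - Y)
d(I) = -4*I² (d(I) = (-4 - 1*0)*I² = (-4 + 0)*I² = -4*I²)
x(G, H) = 7 + H - 1/(2*H) (x(G, H) = -4 + ((H - 1*(-11)) - 1/(2*H)) = -4 + ((H + 11) - 1/(2*H)) = -4 + ((11 + H) - 1/(2*H)) = -4 + (11 + H - 1/(2*H)) = 7 + H - 1/(2*H))
x(-52, d(-5))² = (7 - 4*(-5)² - 1/(2*((-4*(-5)²))))² = (7 - 4*25 - 1/(2*((-4*25))))² = (7 - 100 - ½/(-100))² = (7 - 100 - ½*(-1/100))² = (7 - 100 + 1/200)² = (-18599/200)² = 345922801/40000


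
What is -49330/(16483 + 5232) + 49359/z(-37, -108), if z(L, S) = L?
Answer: -214731179/160691 ≈ -1336.3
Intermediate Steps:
-49330/(16483 + 5232) + 49359/z(-37, -108) = -49330/(16483 + 5232) + 49359/(-37) = -49330/21715 + 49359*(-1/37) = -49330*1/21715 - 49359/37 = -9866/4343 - 49359/37 = -214731179/160691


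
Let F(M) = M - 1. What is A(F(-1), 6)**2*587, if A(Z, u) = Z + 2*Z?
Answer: 21132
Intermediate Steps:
F(M) = -1 + M
A(Z, u) = 3*Z
A(F(-1), 6)**2*587 = (3*(-1 - 1))**2*587 = (3*(-2))**2*587 = (-6)**2*587 = 36*587 = 21132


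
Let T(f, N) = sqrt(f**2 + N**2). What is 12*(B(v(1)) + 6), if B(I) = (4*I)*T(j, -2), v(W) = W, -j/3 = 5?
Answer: 72 + 48*sqrt(229) ≈ 798.37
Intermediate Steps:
j = -15 (j = -3*5 = -15)
T(f, N) = sqrt(N**2 + f**2)
B(I) = 4*I*sqrt(229) (B(I) = (4*I)*sqrt((-2)**2 + (-15)**2) = (4*I)*sqrt(4 + 225) = (4*I)*sqrt(229) = 4*I*sqrt(229))
12*(B(v(1)) + 6) = 12*(4*1*sqrt(229) + 6) = 12*(4*sqrt(229) + 6) = 12*(6 + 4*sqrt(229)) = 72 + 48*sqrt(229)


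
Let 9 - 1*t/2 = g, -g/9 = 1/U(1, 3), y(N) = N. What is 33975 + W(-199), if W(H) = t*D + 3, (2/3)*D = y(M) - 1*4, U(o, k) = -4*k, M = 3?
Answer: 135813/4 ≈ 33953.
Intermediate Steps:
g = 3/4 (g = -9/((-4*3)) = -9/(-12) = -9*(-1/12) = 3/4 ≈ 0.75000)
D = -3/2 (D = 3*(3 - 1*4)/2 = 3*(3 - 4)/2 = (3/2)*(-1) = -3/2 ≈ -1.5000)
t = 33/2 (t = 18 - 2*3/4 = 18 - 3/2 = 33/2 ≈ 16.500)
W(H) = -87/4 (W(H) = (33/2)*(-3/2) + 3 = -99/4 + 3 = -87/4)
33975 + W(-199) = 33975 - 87/4 = 135813/4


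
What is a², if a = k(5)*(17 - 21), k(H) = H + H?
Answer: 1600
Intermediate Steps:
k(H) = 2*H
a = -40 (a = (2*5)*(17 - 21) = 10*(-4) = -40)
a² = (-40)² = 1600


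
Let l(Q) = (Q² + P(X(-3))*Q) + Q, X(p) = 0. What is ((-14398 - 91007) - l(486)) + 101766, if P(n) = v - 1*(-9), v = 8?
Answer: -248583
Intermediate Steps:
P(n) = 17 (P(n) = 8 - 1*(-9) = 8 + 9 = 17)
l(Q) = Q² + 18*Q (l(Q) = (Q² + 17*Q) + Q = Q² + 18*Q)
((-14398 - 91007) - l(486)) + 101766 = ((-14398 - 91007) - 486*(18 + 486)) + 101766 = (-105405 - 486*504) + 101766 = (-105405 - 1*244944) + 101766 = (-105405 - 244944) + 101766 = -350349 + 101766 = -248583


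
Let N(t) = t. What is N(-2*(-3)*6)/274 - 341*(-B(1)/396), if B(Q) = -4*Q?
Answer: -4085/1233 ≈ -3.3131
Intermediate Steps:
N(-2*(-3)*6)/274 - 341*(-B(1)/396) = (-2*(-3)*6)/274 - 341/((-396/((-4*1)))) = (6*6)*(1/274) - 341/((-396/(-4))) = 36*(1/274) - 341/((-396*(-¼))) = 18/137 - 341/99 = 18/137 - 341*1/99 = 18/137 - 31/9 = -4085/1233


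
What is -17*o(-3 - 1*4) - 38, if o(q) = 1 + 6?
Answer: -157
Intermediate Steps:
o(q) = 7
-17*o(-3 - 1*4) - 38 = -17*7 - 38 = -119 - 38 = -157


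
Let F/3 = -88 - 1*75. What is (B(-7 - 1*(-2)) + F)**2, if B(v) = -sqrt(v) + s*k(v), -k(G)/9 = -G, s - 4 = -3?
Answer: (534 + I*sqrt(5))**2 ≈ 2.8515e+5 + 2388.0*I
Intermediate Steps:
s = 1 (s = 4 - 3 = 1)
k(G) = 9*G (k(G) = -(-9)*G = 9*G)
F = -489 (F = 3*(-88 - 1*75) = 3*(-88 - 75) = 3*(-163) = -489)
B(v) = -sqrt(v) + 9*v (B(v) = -sqrt(v) + 1*(9*v) = -sqrt(v) + 9*v)
(B(-7 - 1*(-2)) + F)**2 = ((-sqrt(-7 - 1*(-2)) + 9*(-7 - 1*(-2))) - 489)**2 = ((-sqrt(-7 + 2) + 9*(-7 + 2)) - 489)**2 = ((-sqrt(-5) + 9*(-5)) - 489)**2 = ((-I*sqrt(5) - 45) - 489)**2 = ((-45 - I*sqrt(5)) - 489)**2 = (-534 - I*sqrt(5))**2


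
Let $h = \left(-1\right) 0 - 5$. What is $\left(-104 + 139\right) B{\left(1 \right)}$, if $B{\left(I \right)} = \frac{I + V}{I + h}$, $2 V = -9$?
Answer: $\frac{245}{8} \approx 30.625$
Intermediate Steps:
$V = - \frac{9}{2}$ ($V = \frac{1}{2} \left(-9\right) = - \frac{9}{2} \approx -4.5$)
$h = -5$ ($h = 0 - 5 = -5$)
$B{\left(I \right)} = \frac{- \frac{9}{2} + I}{-5 + I}$ ($B{\left(I \right)} = \frac{I - \frac{9}{2}}{I - 5} = \frac{- \frac{9}{2} + I}{-5 + I}$)
$\left(-104 + 139\right) B{\left(1 \right)} = \left(-104 + 139\right) \frac{- \frac{9}{2} + 1}{-5 + 1} = 35 \frac{1}{-4} \left(- \frac{7}{2}\right) = 35 \left(\left(- \frac{1}{4}\right) \left(- \frac{7}{2}\right)\right) = 35 \cdot \frac{7}{8} = \frac{245}{8}$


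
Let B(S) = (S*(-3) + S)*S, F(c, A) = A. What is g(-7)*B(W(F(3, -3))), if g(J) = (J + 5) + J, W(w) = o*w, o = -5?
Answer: 4050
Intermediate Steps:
W(w) = -5*w
B(S) = -2*S**2 (B(S) = (-3*S + S)*S = (-2*S)*S = -2*S**2)
g(J) = 5 + 2*J (g(J) = (5 + J) + J = 5 + 2*J)
g(-7)*B(W(F(3, -3))) = (5 + 2*(-7))*(-2*(-5*(-3))**2) = (5 - 14)*(-2*15**2) = -(-18)*225 = -9*(-450) = 4050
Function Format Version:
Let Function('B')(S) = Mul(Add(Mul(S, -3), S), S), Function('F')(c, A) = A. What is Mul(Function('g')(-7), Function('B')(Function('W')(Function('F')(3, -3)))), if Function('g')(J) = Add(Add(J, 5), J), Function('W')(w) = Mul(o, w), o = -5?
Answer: 4050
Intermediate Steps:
Function('W')(w) = Mul(-5, w)
Function('B')(S) = Mul(-2, Pow(S, 2)) (Function('B')(S) = Mul(Add(Mul(-3, S), S), S) = Mul(Mul(-2, S), S) = Mul(-2, Pow(S, 2)))
Function('g')(J) = Add(5, Mul(2, J)) (Function('g')(J) = Add(Add(5, J), J) = Add(5, Mul(2, J)))
Mul(Function('g')(-7), Function('B')(Function('W')(Function('F')(3, -3)))) = Mul(Add(5, Mul(2, -7)), Mul(-2, Pow(Mul(-5, -3), 2))) = Mul(Add(5, -14), Mul(-2, Pow(15, 2))) = Mul(-9, Mul(-2, 225)) = Mul(-9, -450) = 4050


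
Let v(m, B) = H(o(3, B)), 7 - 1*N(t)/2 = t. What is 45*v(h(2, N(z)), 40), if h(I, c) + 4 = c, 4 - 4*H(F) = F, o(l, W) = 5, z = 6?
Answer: -45/4 ≈ -11.250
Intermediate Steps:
N(t) = 14 - 2*t
H(F) = 1 - F/4
h(I, c) = -4 + c
v(m, B) = -¼ (v(m, B) = 1 - ¼*5 = 1 - 5/4 = -¼)
45*v(h(2, N(z)), 40) = 45*(-¼) = -45/4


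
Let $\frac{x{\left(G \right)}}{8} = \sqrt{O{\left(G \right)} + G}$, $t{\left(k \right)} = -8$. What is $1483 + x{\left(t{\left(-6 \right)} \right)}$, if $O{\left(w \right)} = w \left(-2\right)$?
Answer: $1483 + 16 \sqrt{2} \approx 1505.6$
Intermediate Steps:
$O{\left(w \right)} = - 2 w$
$x{\left(G \right)} = 8 \sqrt{- G}$ ($x{\left(G \right)} = 8 \sqrt{- 2 G + G} = 8 \sqrt{- G}$)
$1483 + x{\left(t{\left(-6 \right)} \right)} = 1483 + 8 \sqrt{\left(-1\right) \left(-8\right)} = 1483 + 8 \sqrt{8} = 1483 + 8 \cdot 2 \sqrt{2} = 1483 + 16 \sqrt{2}$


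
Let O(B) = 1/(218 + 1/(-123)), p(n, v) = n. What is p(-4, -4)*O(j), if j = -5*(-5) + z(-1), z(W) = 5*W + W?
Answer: -492/26813 ≈ -0.018349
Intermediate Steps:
z(W) = 6*W
j = 19 (j = -5*(-5) + 6*(-1) = 25 - 6 = 19)
O(B) = 123/26813 (O(B) = 1/(218 - 1/123) = 1/(26813/123) = 123/26813)
p(-4, -4)*O(j) = -4*123/26813 = -492/26813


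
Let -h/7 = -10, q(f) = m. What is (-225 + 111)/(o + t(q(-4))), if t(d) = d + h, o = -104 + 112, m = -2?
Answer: -3/2 ≈ -1.5000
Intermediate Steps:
q(f) = -2
h = 70 (h = -7*(-10) = 70)
o = 8
t(d) = 70 + d (t(d) = d + 70 = 70 + d)
(-225 + 111)/(o + t(q(-4))) = (-225 + 111)/(8 + (70 - 2)) = -114/(8 + 68) = -114/76 = -114*1/76 = -3/2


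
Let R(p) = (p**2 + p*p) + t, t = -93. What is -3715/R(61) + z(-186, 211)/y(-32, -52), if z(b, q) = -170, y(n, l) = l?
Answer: 528075/191074 ≈ 2.7637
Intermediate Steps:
R(p) = -93 + 2*p**2 (R(p) = (p**2 + p*p) - 93 = (p**2 + p**2) - 93 = 2*p**2 - 93 = -93 + 2*p**2)
-3715/R(61) + z(-186, 211)/y(-32, -52) = -3715/(-93 + 2*61**2) - 170/(-52) = -3715/(-93 + 2*3721) - 170*(-1/52) = -3715/(-93 + 7442) + 85/26 = -3715/7349 + 85/26 = 528075/191074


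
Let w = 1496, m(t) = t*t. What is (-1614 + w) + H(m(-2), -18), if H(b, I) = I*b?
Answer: -190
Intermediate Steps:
m(t) = t²
(-1614 + w) + H(m(-2), -18) = (-1614 + 1496) - 18*(-2)² = -118 - 18*4 = -118 - 72 = -190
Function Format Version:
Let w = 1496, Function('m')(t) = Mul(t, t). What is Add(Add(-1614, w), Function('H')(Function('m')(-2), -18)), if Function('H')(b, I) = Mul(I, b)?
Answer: -190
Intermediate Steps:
Function('m')(t) = Pow(t, 2)
Add(Add(-1614, w), Function('H')(Function('m')(-2), -18)) = Add(Add(-1614, 1496), Mul(-18, Pow(-2, 2))) = Add(-118, Mul(-18, 4)) = Add(-118, -72) = -190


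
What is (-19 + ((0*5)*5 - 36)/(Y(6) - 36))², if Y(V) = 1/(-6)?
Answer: 15264649/47089 ≈ 324.17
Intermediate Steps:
Y(V) = -⅙
(-19 + ((0*5)*5 - 36)/(Y(6) - 36))² = (-19 + ((0*5)*5 - 36)/(-⅙ - 36))² = (-19 + (0*5 - 36)/(-217/6))² = (-19 + (0 - 36)*(-6/217))² = (-19 - 36*(-6/217))² = (-19 + 216/217)² = (-3907/217)² = 15264649/47089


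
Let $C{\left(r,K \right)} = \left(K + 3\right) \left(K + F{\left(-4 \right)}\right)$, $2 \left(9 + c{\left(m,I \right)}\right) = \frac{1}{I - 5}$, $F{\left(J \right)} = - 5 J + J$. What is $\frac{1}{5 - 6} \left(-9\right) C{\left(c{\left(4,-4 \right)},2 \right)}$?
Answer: $810$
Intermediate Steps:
$F{\left(J \right)} = - 4 J$
$c{\left(m,I \right)} = -9 + \frac{1}{2 \left(-5 + I\right)}$ ($c{\left(m,I \right)} = -9 + \frac{1}{2 \left(I - 5\right)} = -9 + \frac{1}{2 \left(-5 + I\right)}$)
$C{\left(r,K \right)} = \left(3 + K\right) \left(16 + K\right)$ ($C{\left(r,K \right)} = \left(K + 3\right) \left(K - -16\right) = \left(3 + K\right) \left(K + 16\right) = \left(3 + K\right) \left(16 + K\right)$)
$\frac{1}{5 - 6} \left(-9\right) C{\left(c{\left(4,-4 \right)},2 \right)} = \frac{1}{5 - 6} \left(-9\right) \left(48 + 2^{2} + 19 \cdot 2\right) = \frac{1}{-1} \left(-9\right) \left(48 + 4 + 38\right) = \left(-1\right) \left(-9\right) 90 = 9 \cdot 90 = 810$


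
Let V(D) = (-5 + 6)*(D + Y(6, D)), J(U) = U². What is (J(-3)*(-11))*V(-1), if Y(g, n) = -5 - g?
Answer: 1188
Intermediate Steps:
V(D) = -11 + D (V(D) = (-5 + 6)*(D + (-5 - 1*6)) = 1*(D + (-5 - 6)) = 1*(D - 11) = 1*(-11 + D) = -11 + D)
(J(-3)*(-11))*V(-1) = ((-3)²*(-11))*(-11 - 1) = (9*(-11))*(-12) = -99*(-12) = 1188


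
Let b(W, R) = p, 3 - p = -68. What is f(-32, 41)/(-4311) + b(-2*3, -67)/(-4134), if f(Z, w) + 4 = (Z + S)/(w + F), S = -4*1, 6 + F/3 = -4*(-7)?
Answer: -10277497/635639706 ≈ -0.016169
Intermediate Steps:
p = 71 (p = 3 - 1*(-68) = 3 + 68 = 71)
b(W, R) = 71
F = 66 (F = -18 + 3*(-4*(-7)) = -18 + 3*28 = -18 + 84 = 66)
S = -4
f(Z, w) = -4 + (-4 + Z)/(66 + w) (f(Z, w) = -4 + (Z - 4)/(w + 66) = -4 + (-4 + Z)/(66 + w))
f(-32, 41)/(-4311) + b(-2*3, -67)/(-4134) = ((-268 - 32 - 4*41)/(66 + 41))/(-4311) + 71/(-4134) = ((-268 - 32 - 164)/107)*(-1/4311) + 71*(-1/4134) = ((1/107)*(-464))*(-1/4311) - 71/4134 = -464/107*(-1/4311) - 71/4134 = 464/461277 - 71/4134 = -10277497/635639706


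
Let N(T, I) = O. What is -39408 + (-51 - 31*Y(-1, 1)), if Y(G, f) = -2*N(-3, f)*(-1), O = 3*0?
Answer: -39459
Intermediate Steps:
O = 0
N(T, I) = 0
Y(G, f) = 0 (Y(G, f) = -2*0*(-1) = 0*(-1) = 0)
-39408 + (-51 - 31*Y(-1, 1)) = -39408 + (-51 - 31*0) = -39408 + (-51 + 0) = -39408 - 51 = -39459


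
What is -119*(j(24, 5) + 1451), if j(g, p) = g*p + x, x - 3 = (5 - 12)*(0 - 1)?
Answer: -188139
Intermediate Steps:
x = 10 (x = 3 + (5 - 12)*(0 - 1) = 3 - 7*(-1) = 3 + 7 = 10)
j(g, p) = 10 + g*p (j(g, p) = g*p + 10 = 10 + g*p)
-119*(j(24, 5) + 1451) = -119*((10 + 24*5) + 1451) = -119*((10 + 120) + 1451) = -119*(130 + 1451) = -119*1581 = -188139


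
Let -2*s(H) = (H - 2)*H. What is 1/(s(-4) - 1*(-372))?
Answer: 1/360 ≈ 0.0027778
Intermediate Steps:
s(H) = -H*(-2 + H)/2 (s(H) = -(H - 2)*H/2 = -(-2 + H)*H/2 = -H*(-2 + H)/2)
1/(s(-4) - 1*(-372)) = 1/((½)*(-4)*(2 - 1*(-4)) - 1*(-372)) = 1/((½)*(-4)*(2 + 4) + 372) = 1/((½)*(-4)*6 + 372) = 1/(-12 + 372) = 1/360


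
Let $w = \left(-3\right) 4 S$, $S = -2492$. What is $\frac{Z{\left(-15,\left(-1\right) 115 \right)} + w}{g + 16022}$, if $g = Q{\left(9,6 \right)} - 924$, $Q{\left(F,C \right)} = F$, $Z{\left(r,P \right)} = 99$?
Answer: $\frac{30003}{15107} \approx 1.986$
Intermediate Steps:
$g = -915$ ($g = 9 - 924 = -915$)
$w = 29904$ ($w = \left(-3\right) 4 \left(-2492\right) = \left(-12\right) \left(-2492\right) = 29904$)
$\frac{Z{\left(-15,\left(-1\right) 115 \right)} + w}{g + 16022} = \frac{99 + 29904}{-915 + 16022} = \frac{30003}{15107}$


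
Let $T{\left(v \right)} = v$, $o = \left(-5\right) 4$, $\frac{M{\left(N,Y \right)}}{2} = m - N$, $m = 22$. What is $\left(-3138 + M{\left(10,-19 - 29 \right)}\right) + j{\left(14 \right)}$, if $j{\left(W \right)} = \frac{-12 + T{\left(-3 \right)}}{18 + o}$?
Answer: $- \frac{6213}{2} \approx -3106.5$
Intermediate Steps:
$M{\left(N,Y \right)} = 44 - 2 N$ ($M{\left(N,Y \right)} = 2 \left(22 - N\right) = 44 - 2 N$)
$o = -20$
$j{\left(W \right)} = \frac{15}{2}$ ($j{\left(W \right)} = \frac{-12 - 3}{18 - 20} = - \frac{15}{-2} = \left(-15\right) \left(- \frac{1}{2}\right) = \frac{15}{2}$)
$\left(-3138 + M{\left(10,-19 - 29 \right)}\right) + j{\left(14 \right)} = \left(-3138 + \left(44 - 20\right)\right) + \frac{15}{2} = \left(-3138 + 24\right) + \frac{15}{2} = -3114 + \frac{15}{2} = - \frac{6213}{2}$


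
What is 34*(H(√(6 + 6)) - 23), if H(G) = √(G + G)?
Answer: -782 + 68*3^(¼) ≈ -692.51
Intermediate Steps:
H(G) = √2*√G (H(G) = √(2*G) = √2*√G)
34*(H(√(6 + 6)) - 23) = 34*(√2*√(√(6 + 6)) - 23) = 34*(√2*√(√12) - 23) = 34*(√2*√(2*√3) - 23) = 34*(√2*(√2*3^(¼)) - 23) = 34*(2*3^(¼) - 23) = 34*(-23 + 2*3^(¼)) = -782 + 68*3^(¼)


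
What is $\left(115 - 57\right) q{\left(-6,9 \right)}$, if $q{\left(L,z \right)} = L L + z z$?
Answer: $6786$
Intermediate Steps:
$q{\left(L,z \right)} = L^{2} + z^{2}$
$\left(115 - 57\right) q{\left(-6,9 \right)} = \left(115 - 57\right) \left(\left(-6\right)^{2} + 9^{2}\right) = 58 \left(36 + 81\right) = 58 \cdot 117 = 6786$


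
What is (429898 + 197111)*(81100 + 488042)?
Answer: 356857156278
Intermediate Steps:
(429898 + 197111)*(81100 + 488042) = 627009*569142 = 356857156278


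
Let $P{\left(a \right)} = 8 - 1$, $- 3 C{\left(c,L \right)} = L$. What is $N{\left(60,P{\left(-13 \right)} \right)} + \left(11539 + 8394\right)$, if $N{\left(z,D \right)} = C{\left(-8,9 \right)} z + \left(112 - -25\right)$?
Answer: $19890$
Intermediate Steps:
$C{\left(c,L \right)} = - \frac{L}{3}$
$P{\left(a \right)} = 7$
$N{\left(z,D \right)} = 137 - 3 z$ ($N{\left(z,D \right)} = \left(- \frac{1}{3}\right) 9 z + \left(112 - -25\right) = - 3 z + \left(112 + 25\right) = - 3 z + 137 = 137 - 3 z$)
$N{\left(60,P{\left(-13 \right)} \right)} + \left(11539 + 8394\right) = \left(137 - 180\right) + \left(11539 + 8394\right) = \left(137 - 180\right) + 19933 = -43 + 19933 = 19890$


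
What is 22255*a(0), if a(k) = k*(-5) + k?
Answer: 0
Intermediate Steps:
a(k) = -4*k (a(k) = -5*k + k = -4*k)
22255*a(0) = 22255*(-4*0) = 22255*0 = 0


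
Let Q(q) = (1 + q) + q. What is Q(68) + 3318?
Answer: 3455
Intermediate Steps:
Q(q) = 1 + 2*q
Q(68) + 3318 = (1 + 2*68) + 3318 = (1 + 136) + 3318 = 137 + 3318 = 3455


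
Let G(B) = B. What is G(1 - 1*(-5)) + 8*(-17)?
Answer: -130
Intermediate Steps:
G(1 - 1*(-5)) + 8*(-17) = (1 - 1*(-5)) + 8*(-17) = (1 + 5) - 136 = 6 - 136 = -130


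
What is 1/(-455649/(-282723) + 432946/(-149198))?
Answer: -1004326337/1295758868 ≈ -0.77509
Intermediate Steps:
1/(-455649/(-282723) + 432946/(-149198)) = 1/(-455649*(-1/282723) + 432946*(-1/149198)) = 1/(151883/94241 - 216473/74599) = 1/(-1295758868/1004326337) = -1004326337/1295758868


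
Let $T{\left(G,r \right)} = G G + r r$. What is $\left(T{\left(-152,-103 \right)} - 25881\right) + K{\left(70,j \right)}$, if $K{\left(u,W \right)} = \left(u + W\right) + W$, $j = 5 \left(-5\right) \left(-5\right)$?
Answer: $8152$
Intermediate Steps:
$j = 125$ ($j = \left(-25\right) \left(-5\right) = 125$)
$K{\left(u,W \right)} = u + 2 W$ ($K{\left(u,W \right)} = \left(W + u\right) + W = u + 2 W$)
$T{\left(G,r \right)} = G^{2} + r^{2}$
$\left(T{\left(-152,-103 \right)} - 25881\right) + K{\left(70,j \right)} = \left(\left(\left(-152\right)^{2} + \left(-103\right)^{2}\right) - 25881\right) + \left(70 + 2 \cdot 125\right) = \left(\left(23104 + 10609\right) - 25881\right) + \left(70 + 250\right) = \left(33713 - 25881\right) + 320 = 7832 + 320 = 8152$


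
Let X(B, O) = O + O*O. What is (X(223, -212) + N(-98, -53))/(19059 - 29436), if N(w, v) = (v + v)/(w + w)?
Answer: -1461263/338982 ≈ -4.3107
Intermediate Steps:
N(w, v) = v/w (N(w, v) = (2*v)/((2*w)) = (2*v)*(1/(2*w)) = v/w)
X(B, O) = O + O²
(X(223, -212) + N(-98, -53))/(19059 - 29436) = (-212*(1 - 212) - 53/(-98))/(19059 - 29436) = (-212*(-211) - 53*(-1/98))/(-10377) = (44732 + 53/98)*(-1/10377) = (4383789/98)*(-1/10377) = -1461263/338982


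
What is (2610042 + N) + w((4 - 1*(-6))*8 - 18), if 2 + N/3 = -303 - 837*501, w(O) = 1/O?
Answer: 83769193/62 ≈ 1.3511e+6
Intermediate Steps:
N = -1258926 (N = -6 + 3*(-303 - 837*501) = -6 + 3*(-303 - 419337) = -6 + 3*(-419640) = -6 - 1258920 = -1258926)
(2610042 + N) + w((4 - 1*(-6))*8 - 18) = (2610042 - 1258926) + 1/((4 - 1*(-6))*8 - 18) = 1351116 + 1/((4 + 6)*8 - 18) = 1351116 + 1/(10*8 - 18) = 1351116 + 1/(80 - 18) = 1351116 + 1/62 = 83769193/62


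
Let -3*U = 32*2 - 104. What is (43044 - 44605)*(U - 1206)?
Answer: 5585258/3 ≈ 1.8618e+6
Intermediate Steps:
U = 40/3 (U = -(32*2 - 104)/3 = -(64 - 104)/3 = -⅓*(-40) = 40/3 ≈ 13.333)
(43044 - 44605)*(U - 1206) = (43044 - 44605)*(40/3 - 1206) = -1561*(-3578/3) = 5585258/3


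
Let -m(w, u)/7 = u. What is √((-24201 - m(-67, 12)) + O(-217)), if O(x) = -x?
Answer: 10*I*√239 ≈ 154.6*I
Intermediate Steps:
m(w, u) = -7*u
√((-24201 - m(-67, 12)) + O(-217)) = √((-24201 - (-7)*12) - 1*(-217)) = √((-24201 - 1*(-84)) + 217) = √((-24201 + 84) + 217) = √(-24117 + 217) = √(-23900) = 10*I*√239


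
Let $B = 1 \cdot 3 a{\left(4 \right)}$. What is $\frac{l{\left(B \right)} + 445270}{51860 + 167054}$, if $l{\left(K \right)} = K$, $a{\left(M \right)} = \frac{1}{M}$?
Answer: $\frac{1781083}{875656} \approx 2.034$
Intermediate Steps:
$B = \frac{3}{4}$ ($B = \frac{1 \cdot 3}{4} = 3 \cdot \frac{1}{4} = \frac{3}{4} \approx 0.75$)
$\frac{l{\left(B \right)} + 445270}{51860 + 167054} = \frac{\frac{3}{4} + 445270}{51860 + 167054} = \frac{1781083}{4 \cdot 218914} = \frac{1781083}{4} \cdot \frac{1}{218914} = \frac{1781083}{875656}$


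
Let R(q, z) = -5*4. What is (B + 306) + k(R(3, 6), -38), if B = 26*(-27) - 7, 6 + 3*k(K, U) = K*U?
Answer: -455/3 ≈ -151.67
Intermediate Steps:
R(q, z) = -20
k(K, U) = -2 + K*U/3 (k(K, U) = -2 + (K*U)/3 = -2 + K*U/3)
B = -709 (B = -702 - 7 = -709)
(B + 306) + k(R(3, 6), -38) = (-709 + 306) + (-2 + (⅓)*(-20)*(-38)) = -403 + (-2 + 760/3) = -403 + 754/3 = -455/3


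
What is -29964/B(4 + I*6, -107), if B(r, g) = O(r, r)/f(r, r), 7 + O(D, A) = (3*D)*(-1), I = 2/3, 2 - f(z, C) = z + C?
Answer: -419496/31 ≈ -13532.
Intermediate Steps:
f(z, C) = 2 - C - z (f(z, C) = 2 - (z + C) = 2 - (C + z) = 2 + (-C - z) = 2 - C - z)
I = 2/3 (I = 2*(1/3) = 2/3 ≈ 0.66667)
O(D, A) = -7 - 3*D (O(D, A) = -7 + (3*D)*(-1) = -7 - 3*D)
B(r, g) = (-7 - 3*r)/(2 - 2*r) (B(r, g) = (-7 - 3*r)/(2 - r - r) = (-7 - 3*r)/(2 - 2*r))
-29964/B(4 + I*6, -107) = -29964*2*(-1 + (4 + (2/3)*6))/(7 + 3*(4 + (2/3)*6)) = -29964*2*(-1 + (4 + 4))/(7 + 3*(4 + 4)) = -29964*2*(-1 + 8)/(7 + 3*8) = -29964*14/(7 + 24) = -29964/((1/2)*(1/7)*31) = -29964/31/14 = -29964*14/31 = -419496/31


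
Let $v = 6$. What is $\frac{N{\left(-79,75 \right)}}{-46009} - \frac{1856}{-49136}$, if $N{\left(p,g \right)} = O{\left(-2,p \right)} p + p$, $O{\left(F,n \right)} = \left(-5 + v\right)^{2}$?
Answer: $\frac{5822262}{141293639} \approx 0.041207$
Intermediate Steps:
$O{\left(F,n \right)} = 1$ ($O{\left(F,n \right)} = \left(-5 + 6\right)^{2} = 1^{2} = 1$)
$N{\left(p,g \right)} = 2 p$ ($N{\left(p,g \right)} = 1 p + p = p + p = 2 p$)
$\frac{N{\left(-79,75 \right)}}{-46009} - \frac{1856}{-49136} = \frac{2 \left(-79\right)}{-46009} - \frac{1856}{-49136} = \left(-158\right) \left(- \frac{1}{46009}\right) - - \frac{116}{3071} = \frac{158}{46009} + \frac{116}{3071} = \frac{5822262}{141293639}$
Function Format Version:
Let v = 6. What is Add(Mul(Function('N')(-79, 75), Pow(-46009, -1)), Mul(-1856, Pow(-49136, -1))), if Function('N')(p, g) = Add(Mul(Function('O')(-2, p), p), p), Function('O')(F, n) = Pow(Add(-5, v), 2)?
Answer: Rational(5822262, 141293639) ≈ 0.041207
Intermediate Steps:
Function('O')(F, n) = 1 (Function('O')(F, n) = Pow(Add(-5, 6), 2) = Pow(1, 2) = 1)
Function('N')(p, g) = Mul(2, p) (Function('N')(p, g) = Add(Mul(1, p), p) = Add(p, p) = Mul(2, p))
Add(Mul(Function('N')(-79, 75), Pow(-46009, -1)), Mul(-1856, Pow(-49136, -1))) = Add(Mul(Mul(2, -79), Pow(-46009, -1)), Mul(-1856, Pow(-49136, -1))) = Add(Mul(-158, Rational(-1, 46009)), Mul(-1856, Rational(-1, 49136))) = Add(Rational(158, 46009), Rational(116, 3071)) = Rational(5822262, 141293639)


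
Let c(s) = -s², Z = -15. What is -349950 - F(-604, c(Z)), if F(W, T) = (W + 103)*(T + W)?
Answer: -765279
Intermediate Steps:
F(W, T) = (103 + W)*(T + W)
-349950 - F(-604, c(Z)) = -349950 - ((-604)² + 103*(-1*(-15)²) + 103*(-604) - 1*(-15)²*(-604)) = -349950 - (364816 + 103*(-1*225) - 62212 - 1*225*(-604)) = -349950 - (364816 + 103*(-225) - 62212 - 225*(-604)) = -349950 - (364816 - 23175 - 62212 + 135900) = -349950 - 1*415329 = -349950 - 415329 = -765279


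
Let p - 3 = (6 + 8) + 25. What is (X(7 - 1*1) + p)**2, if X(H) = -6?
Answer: 1296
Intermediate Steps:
p = 42 (p = 3 + ((6 + 8) + 25) = 3 + (14 + 25) = 3 + 39 = 42)
(X(7 - 1*1) + p)**2 = (-6 + 42)**2 = 36**2 = 1296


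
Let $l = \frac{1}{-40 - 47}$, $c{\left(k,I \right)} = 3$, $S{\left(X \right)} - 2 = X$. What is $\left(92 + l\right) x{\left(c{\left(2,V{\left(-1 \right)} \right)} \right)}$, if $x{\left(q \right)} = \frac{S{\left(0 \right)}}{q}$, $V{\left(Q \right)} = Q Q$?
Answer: $\frac{16006}{261} \approx 61.326$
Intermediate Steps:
$S{\left(X \right)} = 2 + X$
$V{\left(Q \right)} = Q^{2}$
$l = - \frac{1}{87}$ ($l = \frac{1}{-87} = - \frac{1}{87} \approx -0.011494$)
$x{\left(q \right)} = \frac{2}{q}$ ($x{\left(q \right)} = \frac{2 + 0}{q} = \frac{2}{q}$)
$\left(92 + l\right) x{\left(c{\left(2,V{\left(-1 \right)} \right)} \right)} = \left(92 - \frac{1}{87}\right) \frac{2}{3} = \frac{8003 \cdot 2 \cdot \frac{1}{3}}{87} = \frac{8003}{87} \cdot \frac{2}{3} = \frac{16006}{261}$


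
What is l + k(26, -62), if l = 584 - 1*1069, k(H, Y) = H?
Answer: -459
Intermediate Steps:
l = -485 (l = 584 - 1069 = -485)
l + k(26, -62) = -485 + 26 = -459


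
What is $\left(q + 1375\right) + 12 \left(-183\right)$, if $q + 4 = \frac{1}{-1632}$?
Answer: $- \frac{1346401}{1632} \approx -825.0$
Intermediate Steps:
$q = - \frac{6529}{1632}$ ($q = -4 + \frac{1}{-1632} = -4 - \frac{1}{1632} = - \frac{6529}{1632} \approx -4.0006$)
$\left(q + 1375\right) + 12 \left(-183\right) = \left(- \frac{6529}{1632} + 1375\right) + 12 \left(-183\right) = \frac{2237471}{1632} - 2196 = - \frac{1346401}{1632}$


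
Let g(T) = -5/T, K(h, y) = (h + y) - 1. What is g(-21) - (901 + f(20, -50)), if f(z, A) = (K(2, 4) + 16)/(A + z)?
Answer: -189013/210 ≈ -900.06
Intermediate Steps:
K(h, y) = -1 + h + y
f(z, A) = 21/(A + z) (f(z, A) = ((-1 + 2 + 4) + 16)/(A + z) = (5 + 16)/(A + z) = 21/(A + z))
g(-21) - (901 + f(20, -50)) = -5/(-21) - (901 + 21/(-50 + 20)) = -5*(-1/21) - (901 + 21/(-30)) = 5/21 - (901 + 21*(-1/30)) = 5/21 - (901 - 7/10) = 5/21 - 1*9003/10 = 5/21 - 9003/10 = -189013/210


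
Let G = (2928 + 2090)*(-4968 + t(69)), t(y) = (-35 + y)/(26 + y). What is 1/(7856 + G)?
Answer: -95/2367378348 ≈ -4.0129e-8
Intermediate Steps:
t(y) = (-35 + y)/(26 + y)
G = -2368124668/95 (G = (2928 + 2090)*(-4968 + (-35 + 69)/(26 + 69)) = 5018*(-4968 + 34/95) = 5018*(-471926/95) = -2368124668/95 ≈ -2.4928e+7)
1/(7856 + G) = 1/(7856 - 2368124668/95) = 1/(-2367378348/95) = -95/2367378348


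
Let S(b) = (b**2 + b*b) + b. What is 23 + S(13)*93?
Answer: 32666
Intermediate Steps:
S(b) = b + 2*b**2 (S(b) = (b**2 + b**2) + b = 2*b**2 + b = b + 2*b**2)
23 + S(13)*93 = 23 + (13*(1 + 2*13))*93 = 23 + (13*(1 + 26))*93 = 23 + (13*27)*93 = 23 + 351*93 = 23 + 32643 = 32666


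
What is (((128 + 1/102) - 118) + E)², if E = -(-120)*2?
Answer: 650301001/10404 ≈ 62505.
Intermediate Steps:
E = 240 (E = -15*(-16) = 240)
(((128 + 1/102) - 118) + E)² = (((128 + 1/102) - 118) + 240)² = ((13057/102 - 118) + 240)² = (1021/102 + 240)² = (25501/102)² = 650301001/10404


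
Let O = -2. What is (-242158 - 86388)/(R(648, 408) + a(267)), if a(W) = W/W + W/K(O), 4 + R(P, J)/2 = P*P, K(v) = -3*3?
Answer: -492819/1259657 ≈ -0.39123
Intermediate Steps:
K(v) = -9
R(P, J) = -8 + 2*P² (R(P, J) = -8 + 2*(P*P) = -8 + 2*P²)
a(W) = 1 - W/9 (a(W) = W/W + W/(-9) = 1 + W*(-⅑) = 1 - W/9)
(-242158 - 86388)/(R(648, 408) + a(267)) = (-242158 - 86388)/((-8 + 2*648²) + (1 - ⅑*267)) = -328546/((-8 + 2*419904) + (1 - 89/3)) = -328546/((-8 + 839808) - 86/3) = -328546/(839800 - 86/3) = -328546/2519314/3 = -328546*3/2519314 = -492819/1259657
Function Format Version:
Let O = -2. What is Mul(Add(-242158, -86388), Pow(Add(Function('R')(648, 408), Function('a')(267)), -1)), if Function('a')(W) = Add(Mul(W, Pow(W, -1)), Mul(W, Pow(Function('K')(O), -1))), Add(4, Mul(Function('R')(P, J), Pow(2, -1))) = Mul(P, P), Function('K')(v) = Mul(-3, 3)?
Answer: Rational(-492819, 1259657) ≈ -0.39123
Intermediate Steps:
Function('K')(v) = -9
Function('R')(P, J) = Add(-8, Mul(2, Pow(P, 2))) (Function('R')(P, J) = Add(-8, Mul(2, Mul(P, P))) = Add(-8, Mul(2, Pow(P, 2))))
Function('a')(W) = Add(1, Mul(Rational(-1, 9), W)) (Function('a')(W) = Add(Mul(W, Pow(W, -1)), Mul(W, Pow(-9, -1))) = Add(1, Mul(W, Rational(-1, 9))) = Add(1, Mul(Rational(-1, 9), W)))
Mul(Add(-242158, -86388), Pow(Add(Function('R')(648, 408), Function('a')(267)), -1)) = Mul(Add(-242158, -86388), Pow(Add(Add(-8, Mul(2, Pow(648, 2))), Add(1, Mul(Rational(-1, 9), 267))), -1)) = Mul(-328546, Pow(Add(Add(-8, Mul(2, 419904)), Add(1, Rational(-89, 3))), -1)) = Mul(-328546, Pow(Add(Add(-8, 839808), Rational(-86, 3)), -1)) = Mul(-328546, Pow(Add(839800, Rational(-86, 3)), -1)) = Mul(-328546, Pow(Rational(2519314, 3), -1)) = Mul(-328546, Rational(3, 2519314)) = Rational(-492819, 1259657)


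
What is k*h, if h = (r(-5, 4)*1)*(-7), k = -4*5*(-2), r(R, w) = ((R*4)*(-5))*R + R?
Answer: 141400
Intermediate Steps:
r(R, w) = R - 20*R**2 (r(R, w) = ((4*R)*(-5))*R + R = (-20*R)*R + R = -20*R**2 + R = R - 20*R**2)
k = 40 (k = -20*(-2) = 40)
h = 3535 (h = (-5*(1 - 20*(-5))*1)*(-7) = (-5*(1 + 100)*1)*(-7) = (-5*101*1)*(-7) = -505*1*(-7) = -505*(-7) = 3535)
k*h = 40*3535 = 141400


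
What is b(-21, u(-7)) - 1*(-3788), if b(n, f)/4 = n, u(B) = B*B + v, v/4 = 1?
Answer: 3704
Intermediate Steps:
v = 4 (v = 4*1 = 4)
u(B) = 4 + B² (u(B) = B*B + 4 = B² + 4 = 4 + B²)
b(n, f) = 4*n
b(-21, u(-7)) - 1*(-3788) = 4*(-21) - 1*(-3788) = -84 + 3788 = 3704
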